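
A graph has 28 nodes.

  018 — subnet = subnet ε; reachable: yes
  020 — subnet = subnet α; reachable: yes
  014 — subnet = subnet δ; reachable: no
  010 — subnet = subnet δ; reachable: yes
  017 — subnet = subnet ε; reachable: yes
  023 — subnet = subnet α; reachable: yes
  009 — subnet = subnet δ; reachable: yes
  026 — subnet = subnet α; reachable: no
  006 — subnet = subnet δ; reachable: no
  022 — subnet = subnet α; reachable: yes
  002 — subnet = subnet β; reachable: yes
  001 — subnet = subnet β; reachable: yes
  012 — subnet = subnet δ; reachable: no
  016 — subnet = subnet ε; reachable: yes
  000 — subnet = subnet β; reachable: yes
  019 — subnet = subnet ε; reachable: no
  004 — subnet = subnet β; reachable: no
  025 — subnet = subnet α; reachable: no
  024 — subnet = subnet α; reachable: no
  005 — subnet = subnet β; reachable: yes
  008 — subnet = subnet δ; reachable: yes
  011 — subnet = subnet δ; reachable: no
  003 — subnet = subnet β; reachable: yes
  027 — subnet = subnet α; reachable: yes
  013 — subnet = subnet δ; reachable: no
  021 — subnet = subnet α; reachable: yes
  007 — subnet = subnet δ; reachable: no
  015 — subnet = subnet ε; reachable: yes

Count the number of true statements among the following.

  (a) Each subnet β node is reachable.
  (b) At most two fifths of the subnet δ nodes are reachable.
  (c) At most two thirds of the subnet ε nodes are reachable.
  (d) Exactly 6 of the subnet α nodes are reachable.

(a) subnet β: |A| = 6, |A ∩ B| = 5; needs A ⊆ B, i.e. every element of A is in B (|A ∖ B| = 0) — false.
(b) subnet δ: |A| = 9, |A ∩ B| = 3; needs |A ∩ B| / |A| ≤ 2/5 — true.
(c) subnet ε: |A| = 5, |A ∩ B| = 4; needs |A ∩ B| / |A| ≤ 2/3 — false.
(d) subnet α: |A| = 8, |A ∩ B| = 5; needs |A ∩ B| = 6 — false.

1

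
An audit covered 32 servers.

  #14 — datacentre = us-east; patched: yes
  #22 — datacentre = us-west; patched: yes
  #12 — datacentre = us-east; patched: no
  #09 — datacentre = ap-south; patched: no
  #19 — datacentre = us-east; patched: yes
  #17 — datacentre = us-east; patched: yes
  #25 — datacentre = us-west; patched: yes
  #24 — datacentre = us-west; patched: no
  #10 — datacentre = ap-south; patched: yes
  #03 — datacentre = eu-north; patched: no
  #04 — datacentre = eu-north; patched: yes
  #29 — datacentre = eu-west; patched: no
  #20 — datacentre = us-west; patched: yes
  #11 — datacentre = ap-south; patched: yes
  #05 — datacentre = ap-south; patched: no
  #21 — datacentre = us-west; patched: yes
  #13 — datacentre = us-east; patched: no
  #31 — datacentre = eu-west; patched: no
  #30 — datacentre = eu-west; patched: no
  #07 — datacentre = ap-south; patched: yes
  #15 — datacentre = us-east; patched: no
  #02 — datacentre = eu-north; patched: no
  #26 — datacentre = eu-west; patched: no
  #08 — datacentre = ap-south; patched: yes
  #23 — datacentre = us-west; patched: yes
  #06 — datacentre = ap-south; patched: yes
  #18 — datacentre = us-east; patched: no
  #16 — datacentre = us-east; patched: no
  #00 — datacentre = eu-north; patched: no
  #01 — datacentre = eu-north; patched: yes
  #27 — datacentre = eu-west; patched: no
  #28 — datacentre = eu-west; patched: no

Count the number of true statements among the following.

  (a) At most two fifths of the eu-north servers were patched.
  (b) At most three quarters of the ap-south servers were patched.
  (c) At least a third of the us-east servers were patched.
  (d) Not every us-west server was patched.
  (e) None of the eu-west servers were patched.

(a) eu-north: |A| = 5, |A ∩ B| = 2; needs |A ∩ B| / |A| ≤ 2/5 — true.
(b) ap-south: |A| = 7, |A ∩ B| = 5; needs |A ∩ B| / |A| ≤ 3/4 — true.
(c) us-east: |A| = 8, |A ∩ B| = 3; needs |A ∩ B| / |A| ≥ 1/3 — true.
(d) us-west: |A| = 6, |A ∩ B| = 5; needs A ⊄ B (|A ∖ B| ≥ 1) — true.
(e) eu-west: |A| = 6, |A ∩ B| = 0; needs A ∩ B = ∅ (|A ∩ B| = 0) — true.

5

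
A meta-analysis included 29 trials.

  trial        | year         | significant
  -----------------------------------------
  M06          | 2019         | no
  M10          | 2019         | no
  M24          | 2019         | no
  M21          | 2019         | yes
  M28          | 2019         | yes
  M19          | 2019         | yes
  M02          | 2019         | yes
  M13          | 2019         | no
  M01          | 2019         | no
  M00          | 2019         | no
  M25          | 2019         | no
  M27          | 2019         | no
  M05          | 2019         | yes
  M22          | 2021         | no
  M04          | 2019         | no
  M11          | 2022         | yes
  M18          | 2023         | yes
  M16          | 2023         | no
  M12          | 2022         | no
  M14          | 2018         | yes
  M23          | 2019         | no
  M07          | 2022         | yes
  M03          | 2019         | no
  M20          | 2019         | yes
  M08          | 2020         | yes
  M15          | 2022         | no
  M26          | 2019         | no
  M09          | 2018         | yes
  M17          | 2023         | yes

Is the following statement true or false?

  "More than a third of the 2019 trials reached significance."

Truth condition: |A ∩ B| / |A| > 1/3.
|A| = 18, |A ∩ B| = 6, |A ∖ B| = 12.
|A ∩ B|/|A| = 6/18, so the statement is false.

False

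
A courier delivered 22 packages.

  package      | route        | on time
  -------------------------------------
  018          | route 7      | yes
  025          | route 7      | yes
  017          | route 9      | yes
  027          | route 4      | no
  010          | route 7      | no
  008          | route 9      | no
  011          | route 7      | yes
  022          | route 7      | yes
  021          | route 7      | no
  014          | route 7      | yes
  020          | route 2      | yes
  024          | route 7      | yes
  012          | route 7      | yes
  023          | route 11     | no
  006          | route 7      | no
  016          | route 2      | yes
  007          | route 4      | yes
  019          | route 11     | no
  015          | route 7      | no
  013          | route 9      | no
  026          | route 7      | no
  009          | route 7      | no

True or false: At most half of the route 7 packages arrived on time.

False

Truth condition: |A ∩ B| ≤ |A ∖ B|.
A (the restrictor) = {018, 025, 010, 011, 022, 021, 014, 024, 012, 006, 015, 026, 009}, |A| = 13.
A ∩ B = {018, 025, 011, 022, 014, 024, 012}, so |A ∩ B| = 7.
A ∖ B = {010, 021, 006, 015, 026, 009}, so |A ∖ B| = 6.
7 > 6, so the statement is false.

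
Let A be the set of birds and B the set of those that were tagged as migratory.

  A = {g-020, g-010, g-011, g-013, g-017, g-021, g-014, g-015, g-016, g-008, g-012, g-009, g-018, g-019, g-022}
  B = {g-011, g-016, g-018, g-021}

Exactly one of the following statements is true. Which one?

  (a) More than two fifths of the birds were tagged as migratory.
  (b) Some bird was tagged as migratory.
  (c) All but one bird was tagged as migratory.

|A| = 15, |A ∩ B| = 4, |A ∖ B| = 11.
(a) requires |A ∩ B| / |A| > 2/5: false.
(b) requires A ∩ B ≠ ∅ (|A ∩ B| ≥ 1): true.
(c) requires |A ∖ B| = 1: false.

(b)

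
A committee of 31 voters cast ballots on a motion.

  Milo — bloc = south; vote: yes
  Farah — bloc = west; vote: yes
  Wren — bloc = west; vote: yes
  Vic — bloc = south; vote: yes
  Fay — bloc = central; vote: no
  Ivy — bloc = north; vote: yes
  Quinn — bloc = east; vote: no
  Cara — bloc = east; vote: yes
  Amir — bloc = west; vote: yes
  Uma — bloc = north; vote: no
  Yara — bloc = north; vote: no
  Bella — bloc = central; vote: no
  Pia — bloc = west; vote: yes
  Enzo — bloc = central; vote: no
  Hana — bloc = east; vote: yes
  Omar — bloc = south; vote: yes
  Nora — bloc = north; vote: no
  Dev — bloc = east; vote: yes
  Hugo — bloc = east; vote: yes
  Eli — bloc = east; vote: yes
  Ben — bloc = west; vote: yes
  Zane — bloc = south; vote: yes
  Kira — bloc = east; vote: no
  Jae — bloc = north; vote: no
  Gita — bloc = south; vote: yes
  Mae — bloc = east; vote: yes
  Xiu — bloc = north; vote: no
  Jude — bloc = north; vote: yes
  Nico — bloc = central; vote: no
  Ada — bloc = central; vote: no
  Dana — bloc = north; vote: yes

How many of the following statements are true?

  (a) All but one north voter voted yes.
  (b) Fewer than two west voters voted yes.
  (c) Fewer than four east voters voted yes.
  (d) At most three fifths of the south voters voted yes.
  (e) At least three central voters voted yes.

0

(a) north: |A| = 8, |A ∩ B| = 3; needs |A ∖ B| = 1 — false.
(b) west: |A| = 5, |A ∩ B| = 5; needs |A ∩ B| < 2 — false.
(c) east: |A| = 8, |A ∩ B| = 6; needs |A ∩ B| < 4 — false.
(d) south: |A| = 5, |A ∩ B| = 5; needs |A ∩ B| / |A| ≤ 3/5 — false.
(e) central: |A| = 5, |A ∩ B| = 0; needs |A ∩ B| ≥ 3 — false.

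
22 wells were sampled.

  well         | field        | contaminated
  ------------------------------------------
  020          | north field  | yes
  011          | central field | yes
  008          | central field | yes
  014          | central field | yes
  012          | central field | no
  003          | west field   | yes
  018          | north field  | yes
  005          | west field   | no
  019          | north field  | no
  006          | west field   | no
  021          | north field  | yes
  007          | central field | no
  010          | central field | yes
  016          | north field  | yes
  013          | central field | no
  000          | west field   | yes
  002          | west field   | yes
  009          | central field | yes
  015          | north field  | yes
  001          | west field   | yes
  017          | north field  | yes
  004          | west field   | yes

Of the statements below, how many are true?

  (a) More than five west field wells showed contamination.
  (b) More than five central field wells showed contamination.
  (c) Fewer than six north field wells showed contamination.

0

(a) west field: |A| = 7, |A ∩ B| = 5; needs |A ∩ B| > 5 — false.
(b) central field: |A| = 8, |A ∩ B| = 5; needs |A ∩ B| > 5 — false.
(c) north field: |A| = 7, |A ∩ B| = 6; needs |A ∩ B| < 6 — false.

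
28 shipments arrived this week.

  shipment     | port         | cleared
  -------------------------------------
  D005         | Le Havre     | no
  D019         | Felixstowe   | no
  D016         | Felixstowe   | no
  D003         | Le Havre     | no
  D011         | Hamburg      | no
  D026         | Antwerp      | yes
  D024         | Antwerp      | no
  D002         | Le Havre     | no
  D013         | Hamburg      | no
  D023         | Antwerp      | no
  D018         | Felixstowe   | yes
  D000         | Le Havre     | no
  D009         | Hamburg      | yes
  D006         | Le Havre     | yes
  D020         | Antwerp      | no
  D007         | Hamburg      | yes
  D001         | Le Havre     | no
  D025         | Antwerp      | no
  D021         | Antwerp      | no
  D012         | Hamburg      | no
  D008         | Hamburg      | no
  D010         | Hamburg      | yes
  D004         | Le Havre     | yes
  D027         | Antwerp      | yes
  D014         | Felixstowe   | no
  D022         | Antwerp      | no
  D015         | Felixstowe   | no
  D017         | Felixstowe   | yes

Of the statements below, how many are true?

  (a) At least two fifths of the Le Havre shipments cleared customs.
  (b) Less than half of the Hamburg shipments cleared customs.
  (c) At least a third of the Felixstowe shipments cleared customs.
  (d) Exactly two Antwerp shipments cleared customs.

3

(a) Le Havre: |A| = 7, |A ∩ B| = 2; needs |A ∩ B| / |A| ≥ 2/5 — false.
(b) Hamburg: |A| = 7, |A ∩ B| = 3; needs |A ∩ B| < |A ∖ B| — true.
(c) Felixstowe: |A| = 6, |A ∩ B| = 2; needs |A ∩ B| / |A| ≥ 1/3 — true.
(d) Antwerp: |A| = 8, |A ∩ B| = 2; needs |A ∩ B| = 2 — true.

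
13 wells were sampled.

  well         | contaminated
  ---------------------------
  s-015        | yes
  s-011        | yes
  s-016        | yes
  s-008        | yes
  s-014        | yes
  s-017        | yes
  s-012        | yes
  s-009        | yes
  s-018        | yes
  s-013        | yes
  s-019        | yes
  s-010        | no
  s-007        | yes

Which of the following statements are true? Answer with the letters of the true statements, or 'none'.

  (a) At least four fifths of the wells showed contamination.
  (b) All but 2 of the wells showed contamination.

(a)

|A| = 13, |A ∩ B| = 12, |A ∖ B| = 1.
(a) |A ∩ B| / |A| ≥ 4/5: holds.
(b) |A ∖ B| = 2: fails.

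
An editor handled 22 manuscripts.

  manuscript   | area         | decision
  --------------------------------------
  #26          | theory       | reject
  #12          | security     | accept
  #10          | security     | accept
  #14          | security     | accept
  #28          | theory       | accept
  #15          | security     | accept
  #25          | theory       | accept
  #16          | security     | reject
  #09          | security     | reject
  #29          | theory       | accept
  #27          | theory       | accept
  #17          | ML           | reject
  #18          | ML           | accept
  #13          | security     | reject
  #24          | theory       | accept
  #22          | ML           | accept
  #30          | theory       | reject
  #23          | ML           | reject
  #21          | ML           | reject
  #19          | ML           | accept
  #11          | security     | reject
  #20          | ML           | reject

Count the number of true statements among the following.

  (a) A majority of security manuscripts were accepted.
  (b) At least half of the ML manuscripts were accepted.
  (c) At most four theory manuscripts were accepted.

0

(a) security: |A| = 8, |A ∩ B| = 4; needs |A ∩ B| > |A ∖ B| — false.
(b) ML: |A| = 7, |A ∩ B| = 3; needs |A ∩ B| ≥ |A ∖ B| — false.
(c) theory: |A| = 7, |A ∩ B| = 5; needs |A ∩ B| ≤ 4 — false.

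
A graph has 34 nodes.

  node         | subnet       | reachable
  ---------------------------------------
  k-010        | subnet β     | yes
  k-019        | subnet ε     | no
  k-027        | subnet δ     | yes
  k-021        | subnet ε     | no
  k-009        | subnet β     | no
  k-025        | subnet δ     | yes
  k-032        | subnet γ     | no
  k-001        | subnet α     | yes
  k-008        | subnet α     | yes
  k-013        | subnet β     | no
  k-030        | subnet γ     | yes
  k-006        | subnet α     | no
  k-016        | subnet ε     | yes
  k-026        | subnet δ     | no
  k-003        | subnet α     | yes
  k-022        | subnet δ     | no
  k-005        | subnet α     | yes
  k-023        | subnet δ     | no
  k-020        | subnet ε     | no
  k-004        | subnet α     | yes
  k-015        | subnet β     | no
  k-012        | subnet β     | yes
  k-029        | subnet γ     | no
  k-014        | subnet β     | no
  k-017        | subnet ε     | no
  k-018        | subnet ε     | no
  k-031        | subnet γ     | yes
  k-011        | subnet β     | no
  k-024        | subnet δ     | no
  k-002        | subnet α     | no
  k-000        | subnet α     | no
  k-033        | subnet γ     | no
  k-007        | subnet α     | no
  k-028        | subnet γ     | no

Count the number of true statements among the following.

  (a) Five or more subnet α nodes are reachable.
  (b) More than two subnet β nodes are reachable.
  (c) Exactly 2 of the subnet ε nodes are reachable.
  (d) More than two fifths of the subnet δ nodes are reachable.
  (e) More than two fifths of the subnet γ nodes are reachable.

(a) subnet α: |A| = 9, |A ∩ B| = 5; needs |A ∩ B| ≥ 5 — true.
(b) subnet β: |A| = 7, |A ∩ B| = 2; needs |A ∩ B| > 2 — false.
(c) subnet ε: |A| = 6, |A ∩ B| = 1; needs |A ∩ B| = 2 — false.
(d) subnet δ: |A| = 6, |A ∩ B| = 2; needs |A ∩ B| / |A| > 2/5 — false.
(e) subnet γ: |A| = 6, |A ∩ B| = 2; needs |A ∩ B| / |A| > 2/5 — false.

1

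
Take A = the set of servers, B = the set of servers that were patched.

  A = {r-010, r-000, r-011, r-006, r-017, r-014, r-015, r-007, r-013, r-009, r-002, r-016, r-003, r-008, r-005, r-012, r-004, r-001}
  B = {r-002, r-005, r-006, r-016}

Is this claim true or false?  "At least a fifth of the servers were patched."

'At least a fifth of the servers were patched' holds iff |A ∩ B| / |A| ≥ 1/5.
|A| = 18, |A ∩ B| = 4, |A ∖ B| = 14.
|A ∩ B|/|A| = 4/18, so the statement is true.

True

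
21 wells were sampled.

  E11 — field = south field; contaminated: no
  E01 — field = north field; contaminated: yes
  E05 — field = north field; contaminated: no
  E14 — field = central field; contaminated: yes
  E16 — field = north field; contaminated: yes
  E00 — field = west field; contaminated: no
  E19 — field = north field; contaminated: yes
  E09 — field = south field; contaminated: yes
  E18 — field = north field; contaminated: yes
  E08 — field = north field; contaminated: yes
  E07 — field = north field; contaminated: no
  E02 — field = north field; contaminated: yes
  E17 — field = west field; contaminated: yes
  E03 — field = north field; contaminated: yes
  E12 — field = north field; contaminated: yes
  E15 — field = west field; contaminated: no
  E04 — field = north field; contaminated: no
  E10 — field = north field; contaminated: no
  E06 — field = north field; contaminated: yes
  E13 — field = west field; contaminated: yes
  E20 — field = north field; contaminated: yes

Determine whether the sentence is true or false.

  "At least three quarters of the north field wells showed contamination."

False

The determiner here denotes the relation: |A ∩ B| / |A| ≥ 3/4.
A (the restrictor) = {E01, E05, E16, E19, E18, E08, E07, E02, E03, E12, E04, E10, E06, E20}, |A| = 14.
A ∩ B = {E01, E16, E19, E18, E08, E02, E03, E12, E06, E20}, so |A ∩ B| = 10.
A ∖ B = {E05, E07, E04, E10}, so |A ∖ B| = 4.
|A ∩ B|/|A| = 10/14, so the statement is false.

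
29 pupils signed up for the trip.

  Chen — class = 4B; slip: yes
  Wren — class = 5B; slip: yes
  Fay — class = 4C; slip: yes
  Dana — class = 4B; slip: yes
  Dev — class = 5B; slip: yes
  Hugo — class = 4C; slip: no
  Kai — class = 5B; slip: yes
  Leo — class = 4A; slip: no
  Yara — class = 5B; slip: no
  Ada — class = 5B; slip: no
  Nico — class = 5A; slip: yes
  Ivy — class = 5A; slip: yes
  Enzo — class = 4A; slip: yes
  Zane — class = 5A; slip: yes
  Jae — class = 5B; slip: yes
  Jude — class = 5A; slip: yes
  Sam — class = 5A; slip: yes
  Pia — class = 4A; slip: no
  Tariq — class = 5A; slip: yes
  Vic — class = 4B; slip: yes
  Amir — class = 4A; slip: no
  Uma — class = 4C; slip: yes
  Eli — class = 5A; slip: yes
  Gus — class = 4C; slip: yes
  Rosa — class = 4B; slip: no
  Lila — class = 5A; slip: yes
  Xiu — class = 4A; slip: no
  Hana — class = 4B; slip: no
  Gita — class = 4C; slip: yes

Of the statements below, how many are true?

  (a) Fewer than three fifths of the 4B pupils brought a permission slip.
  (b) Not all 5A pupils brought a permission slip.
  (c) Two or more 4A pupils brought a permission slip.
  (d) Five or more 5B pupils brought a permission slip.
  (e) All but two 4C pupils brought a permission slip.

(a) 4B: |A| = 5, |A ∩ B| = 3; needs |A ∩ B| / |A| < 3/5 — false.
(b) 5A: |A| = 8, |A ∩ B| = 8; needs A ⊄ B (|A ∖ B| ≥ 1) — false.
(c) 4A: |A| = 5, |A ∩ B| = 1; needs |A ∩ B| ≥ 2 — false.
(d) 5B: |A| = 6, |A ∩ B| = 4; needs |A ∩ B| ≥ 5 — false.
(e) 4C: |A| = 5, |A ∩ B| = 4; needs |A ∖ B| = 2 — false.

0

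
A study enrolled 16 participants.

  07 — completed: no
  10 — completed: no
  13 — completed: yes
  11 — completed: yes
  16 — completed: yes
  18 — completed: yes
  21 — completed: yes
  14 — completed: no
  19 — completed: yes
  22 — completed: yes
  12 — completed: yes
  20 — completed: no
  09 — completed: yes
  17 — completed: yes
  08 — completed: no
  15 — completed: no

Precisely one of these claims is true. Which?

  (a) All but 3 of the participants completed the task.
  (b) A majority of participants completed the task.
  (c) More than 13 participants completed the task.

|A| = 16, |A ∩ B| = 10, |A ∖ B| = 6.
(a) requires |A ∖ B| = 3: false.
(b) requires |A ∩ B| > |A ∖ B|: true.
(c) requires |A ∩ B| > 13: false.

(b)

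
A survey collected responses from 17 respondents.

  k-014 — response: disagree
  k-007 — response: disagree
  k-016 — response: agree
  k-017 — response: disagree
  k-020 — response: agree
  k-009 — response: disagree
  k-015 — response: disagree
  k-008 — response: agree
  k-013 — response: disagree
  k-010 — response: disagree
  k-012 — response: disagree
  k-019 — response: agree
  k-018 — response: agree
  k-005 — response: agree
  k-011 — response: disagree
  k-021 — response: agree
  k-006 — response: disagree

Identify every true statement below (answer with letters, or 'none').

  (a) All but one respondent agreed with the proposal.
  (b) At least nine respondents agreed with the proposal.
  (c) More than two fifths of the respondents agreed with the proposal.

(c)

|A| = 17, |A ∩ B| = 7, |A ∖ B| = 10.
(a) |A ∖ B| = 1: fails.
(b) |A ∩ B| ≥ 9: fails.
(c) |A ∩ B| / |A| > 2/5: holds.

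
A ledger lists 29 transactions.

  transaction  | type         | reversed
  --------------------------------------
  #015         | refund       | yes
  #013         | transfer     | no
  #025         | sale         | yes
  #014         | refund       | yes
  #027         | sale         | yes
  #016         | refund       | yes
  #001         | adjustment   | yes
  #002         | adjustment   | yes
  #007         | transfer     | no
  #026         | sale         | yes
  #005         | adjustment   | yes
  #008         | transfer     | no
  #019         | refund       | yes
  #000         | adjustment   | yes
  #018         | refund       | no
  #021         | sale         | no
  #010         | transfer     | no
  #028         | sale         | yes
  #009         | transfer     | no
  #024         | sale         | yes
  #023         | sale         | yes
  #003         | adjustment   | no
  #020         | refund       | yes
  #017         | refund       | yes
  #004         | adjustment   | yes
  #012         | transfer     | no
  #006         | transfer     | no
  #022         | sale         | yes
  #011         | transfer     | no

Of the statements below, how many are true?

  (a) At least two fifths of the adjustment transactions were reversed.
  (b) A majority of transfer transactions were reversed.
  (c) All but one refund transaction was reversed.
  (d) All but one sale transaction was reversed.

(a) adjustment: |A| = 6, |A ∩ B| = 5; needs |A ∩ B| / |A| ≥ 2/5 — true.
(b) transfer: |A| = 8, |A ∩ B| = 0; needs |A ∩ B| > |A ∖ B| — false.
(c) refund: |A| = 7, |A ∩ B| = 6; needs |A ∖ B| = 1 — true.
(d) sale: |A| = 8, |A ∩ B| = 7; needs |A ∖ B| = 1 — true.

3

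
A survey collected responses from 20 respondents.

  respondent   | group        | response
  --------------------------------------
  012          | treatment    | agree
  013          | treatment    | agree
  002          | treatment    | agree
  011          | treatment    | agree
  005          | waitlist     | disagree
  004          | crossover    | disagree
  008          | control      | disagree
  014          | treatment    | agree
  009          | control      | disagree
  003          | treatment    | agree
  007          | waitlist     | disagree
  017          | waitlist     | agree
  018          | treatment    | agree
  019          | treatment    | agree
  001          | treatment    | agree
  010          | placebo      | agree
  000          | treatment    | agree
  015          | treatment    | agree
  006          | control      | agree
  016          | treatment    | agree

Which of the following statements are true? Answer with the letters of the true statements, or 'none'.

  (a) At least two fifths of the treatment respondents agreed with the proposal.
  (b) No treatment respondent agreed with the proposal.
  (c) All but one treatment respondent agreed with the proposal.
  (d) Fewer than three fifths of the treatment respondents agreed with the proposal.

(a)

|A| = 12, |A ∩ B| = 12, |A ∖ B| = 0.
(a) |A ∩ B| / |A| ≥ 2/5: holds.
(b) A ∩ B = ∅ (|A ∩ B| = 0): fails.
(c) |A ∖ B| = 1: fails.
(d) |A ∩ B| / |A| < 3/5: fails.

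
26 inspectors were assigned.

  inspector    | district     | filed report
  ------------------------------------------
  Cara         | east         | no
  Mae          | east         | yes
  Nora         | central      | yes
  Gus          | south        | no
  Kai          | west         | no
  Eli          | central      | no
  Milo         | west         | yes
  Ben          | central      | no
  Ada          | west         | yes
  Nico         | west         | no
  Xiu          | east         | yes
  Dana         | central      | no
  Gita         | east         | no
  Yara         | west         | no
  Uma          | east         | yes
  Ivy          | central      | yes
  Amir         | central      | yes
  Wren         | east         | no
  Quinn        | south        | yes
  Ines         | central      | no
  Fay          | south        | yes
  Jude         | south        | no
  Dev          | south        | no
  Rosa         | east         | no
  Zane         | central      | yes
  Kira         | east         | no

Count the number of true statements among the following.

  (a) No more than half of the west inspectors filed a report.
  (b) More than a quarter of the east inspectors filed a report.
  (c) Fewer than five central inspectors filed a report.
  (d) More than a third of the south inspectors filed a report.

4

(a) west: |A| = 5, |A ∩ B| = 2; needs |A ∩ B| ≤ |A ∖ B| — true.
(b) east: |A| = 8, |A ∩ B| = 3; needs |A ∩ B| / |A| > 1/4 — true.
(c) central: |A| = 8, |A ∩ B| = 4; needs |A ∩ B| < 5 — true.
(d) south: |A| = 5, |A ∩ B| = 2; needs |A ∩ B| / |A| > 1/3 — true.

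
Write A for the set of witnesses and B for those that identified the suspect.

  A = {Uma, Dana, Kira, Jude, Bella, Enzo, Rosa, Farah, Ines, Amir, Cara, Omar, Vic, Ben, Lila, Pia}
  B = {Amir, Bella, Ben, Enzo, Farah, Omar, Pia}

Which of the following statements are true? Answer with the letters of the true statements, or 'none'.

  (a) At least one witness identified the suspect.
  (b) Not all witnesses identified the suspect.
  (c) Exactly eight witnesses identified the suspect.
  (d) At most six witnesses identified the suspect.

(a), (b)

|A| = 16, |A ∩ B| = 7, |A ∖ B| = 9.
(a) A ∩ B ≠ ∅ (|A ∩ B| ≥ 1): holds.
(b) A ⊄ B (|A ∖ B| ≥ 1): holds.
(c) |A ∩ B| = 8: fails.
(d) |A ∩ B| ≤ 6: fails.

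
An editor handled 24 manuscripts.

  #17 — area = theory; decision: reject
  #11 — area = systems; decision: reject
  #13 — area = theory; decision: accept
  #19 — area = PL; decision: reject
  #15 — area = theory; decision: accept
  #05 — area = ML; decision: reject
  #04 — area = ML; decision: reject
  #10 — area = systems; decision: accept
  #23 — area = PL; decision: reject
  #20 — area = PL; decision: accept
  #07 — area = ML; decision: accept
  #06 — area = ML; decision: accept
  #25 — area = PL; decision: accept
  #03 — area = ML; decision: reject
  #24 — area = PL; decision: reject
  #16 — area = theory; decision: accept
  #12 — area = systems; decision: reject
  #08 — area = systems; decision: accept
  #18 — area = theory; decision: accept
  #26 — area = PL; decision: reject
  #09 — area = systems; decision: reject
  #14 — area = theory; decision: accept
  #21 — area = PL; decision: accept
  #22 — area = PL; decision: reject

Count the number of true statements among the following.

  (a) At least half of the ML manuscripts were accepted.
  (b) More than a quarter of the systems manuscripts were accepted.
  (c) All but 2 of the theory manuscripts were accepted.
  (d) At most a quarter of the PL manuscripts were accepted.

(a) ML: |A| = 5, |A ∩ B| = 2; needs |A ∩ B| ≥ |A ∖ B| — false.
(b) systems: |A| = 5, |A ∩ B| = 2; needs |A ∩ B| / |A| > 1/4 — true.
(c) theory: |A| = 6, |A ∩ B| = 5; needs |A ∖ B| = 2 — false.
(d) PL: |A| = 8, |A ∩ B| = 3; needs |A ∩ B| / |A| ≤ 1/4 — false.

1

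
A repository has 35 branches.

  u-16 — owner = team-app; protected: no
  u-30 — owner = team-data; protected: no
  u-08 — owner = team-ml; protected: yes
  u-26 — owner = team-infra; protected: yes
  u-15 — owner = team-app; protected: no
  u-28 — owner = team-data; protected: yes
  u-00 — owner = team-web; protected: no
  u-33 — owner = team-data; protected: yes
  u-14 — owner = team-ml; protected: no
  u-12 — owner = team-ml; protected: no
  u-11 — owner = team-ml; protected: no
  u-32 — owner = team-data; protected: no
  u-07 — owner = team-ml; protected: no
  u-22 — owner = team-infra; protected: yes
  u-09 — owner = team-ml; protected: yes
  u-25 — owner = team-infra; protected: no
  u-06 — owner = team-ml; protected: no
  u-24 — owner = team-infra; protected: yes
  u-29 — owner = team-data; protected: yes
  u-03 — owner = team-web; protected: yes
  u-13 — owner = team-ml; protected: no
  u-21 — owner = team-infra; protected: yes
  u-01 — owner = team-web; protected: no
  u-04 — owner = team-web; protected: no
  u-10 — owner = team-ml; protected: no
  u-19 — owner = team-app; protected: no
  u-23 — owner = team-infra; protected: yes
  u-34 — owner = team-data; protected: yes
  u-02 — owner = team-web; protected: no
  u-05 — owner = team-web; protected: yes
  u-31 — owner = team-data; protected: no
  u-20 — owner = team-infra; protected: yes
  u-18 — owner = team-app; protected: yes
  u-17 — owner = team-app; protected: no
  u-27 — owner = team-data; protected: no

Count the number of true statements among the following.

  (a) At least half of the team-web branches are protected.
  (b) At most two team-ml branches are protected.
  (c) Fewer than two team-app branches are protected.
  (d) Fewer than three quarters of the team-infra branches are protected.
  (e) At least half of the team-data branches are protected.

3

(a) team-web: |A| = 6, |A ∩ B| = 2; needs |A ∩ B| ≥ |A ∖ B| — false.
(b) team-ml: |A| = 9, |A ∩ B| = 2; needs |A ∩ B| ≤ 2 — true.
(c) team-app: |A| = 5, |A ∩ B| = 1; needs |A ∩ B| < 2 — true.
(d) team-infra: |A| = 7, |A ∩ B| = 6; needs |A ∩ B| / |A| < 3/4 — false.
(e) team-data: |A| = 8, |A ∩ B| = 4; needs |A ∩ B| ≥ |A ∖ B| — true.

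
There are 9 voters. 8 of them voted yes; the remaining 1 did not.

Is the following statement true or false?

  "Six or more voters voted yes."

True

'Six or more voters voted yes' holds iff |A ∩ B| ≥ 6.
|A| = 9, |A ∩ B| = 8, |A ∖ B| = 1.
|A ∩ B| = 8, so the statement is true.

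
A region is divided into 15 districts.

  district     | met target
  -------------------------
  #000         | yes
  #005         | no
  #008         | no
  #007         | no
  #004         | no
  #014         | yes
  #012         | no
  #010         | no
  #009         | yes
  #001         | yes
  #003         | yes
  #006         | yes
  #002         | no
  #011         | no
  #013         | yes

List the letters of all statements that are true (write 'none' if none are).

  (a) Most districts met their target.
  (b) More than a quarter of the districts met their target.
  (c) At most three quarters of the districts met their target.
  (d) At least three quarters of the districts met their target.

(b), (c)

|A| = 15, |A ∩ B| = 7, |A ∖ B| = 8.
(a) |A ∩ B| > |A ∖ B|: fails.
(b) |A ∩ B| / |A| > 1/4: holds.
(c) |A ∩ B| / |A| ≤ 3/4: holds.
(d) |A ∩ B| / |A| ≥ 3/4: fails.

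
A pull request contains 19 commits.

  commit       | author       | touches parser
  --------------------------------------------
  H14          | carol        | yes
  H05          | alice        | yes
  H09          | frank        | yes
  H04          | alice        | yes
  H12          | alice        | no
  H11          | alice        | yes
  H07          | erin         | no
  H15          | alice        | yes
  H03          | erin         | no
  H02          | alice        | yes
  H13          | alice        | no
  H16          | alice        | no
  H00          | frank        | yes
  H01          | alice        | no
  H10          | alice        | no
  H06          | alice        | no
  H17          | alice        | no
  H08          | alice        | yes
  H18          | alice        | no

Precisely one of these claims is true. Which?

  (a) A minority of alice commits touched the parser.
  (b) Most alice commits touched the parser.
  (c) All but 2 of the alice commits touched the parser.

(a)

|A| = 14, |A ∩ B| = 6, |A ∖ B| = 8.
(a) requires |A ∩ B| < |A ∖ B|: true.
(b) requires |A ∩ B| > |A ∖ B|: false.
(c) requires |A ∖ B| = 2: false.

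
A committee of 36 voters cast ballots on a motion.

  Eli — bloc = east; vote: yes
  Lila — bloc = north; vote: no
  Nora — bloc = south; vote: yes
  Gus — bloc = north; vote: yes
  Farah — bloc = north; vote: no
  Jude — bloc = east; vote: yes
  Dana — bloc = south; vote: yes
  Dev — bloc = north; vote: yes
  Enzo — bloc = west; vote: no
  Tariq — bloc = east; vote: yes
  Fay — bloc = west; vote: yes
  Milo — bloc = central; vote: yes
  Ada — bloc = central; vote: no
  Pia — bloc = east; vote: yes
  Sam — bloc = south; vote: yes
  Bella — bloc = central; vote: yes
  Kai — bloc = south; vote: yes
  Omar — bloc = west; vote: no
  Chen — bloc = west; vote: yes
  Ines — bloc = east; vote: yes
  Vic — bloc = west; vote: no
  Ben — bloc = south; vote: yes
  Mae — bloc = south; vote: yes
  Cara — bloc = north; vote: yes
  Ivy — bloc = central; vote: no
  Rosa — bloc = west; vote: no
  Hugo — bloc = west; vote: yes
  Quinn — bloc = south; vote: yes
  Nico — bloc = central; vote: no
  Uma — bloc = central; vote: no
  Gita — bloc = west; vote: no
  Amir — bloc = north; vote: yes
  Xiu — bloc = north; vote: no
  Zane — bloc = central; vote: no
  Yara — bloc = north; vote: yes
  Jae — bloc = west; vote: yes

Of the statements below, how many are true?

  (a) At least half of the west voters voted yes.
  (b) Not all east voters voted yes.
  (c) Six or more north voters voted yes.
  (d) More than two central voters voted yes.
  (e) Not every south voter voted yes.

0

(a) west: |A| = 9, |A ∩ B| = 4; needs |A ∩ B| ≥ |A ∖ B| — false.
(b) east: |A| = 5, |A ∩ B| = 5; needs A ⊄ B (|A ∖ B| ≥ 1) — false.
(c) north: |A| = 8, |A ∩ B| = 5; needs |A ∩ B| ≥ 6 — false.
(d) central: |A| = 7, |A ∩ B| = 2; needs |A ∩ B| > 2 — false.
(e) south: |A| = 7, |A ∩ B| = 7; needs A ⊄ B (|A ∖ B| ≥ 1) — false.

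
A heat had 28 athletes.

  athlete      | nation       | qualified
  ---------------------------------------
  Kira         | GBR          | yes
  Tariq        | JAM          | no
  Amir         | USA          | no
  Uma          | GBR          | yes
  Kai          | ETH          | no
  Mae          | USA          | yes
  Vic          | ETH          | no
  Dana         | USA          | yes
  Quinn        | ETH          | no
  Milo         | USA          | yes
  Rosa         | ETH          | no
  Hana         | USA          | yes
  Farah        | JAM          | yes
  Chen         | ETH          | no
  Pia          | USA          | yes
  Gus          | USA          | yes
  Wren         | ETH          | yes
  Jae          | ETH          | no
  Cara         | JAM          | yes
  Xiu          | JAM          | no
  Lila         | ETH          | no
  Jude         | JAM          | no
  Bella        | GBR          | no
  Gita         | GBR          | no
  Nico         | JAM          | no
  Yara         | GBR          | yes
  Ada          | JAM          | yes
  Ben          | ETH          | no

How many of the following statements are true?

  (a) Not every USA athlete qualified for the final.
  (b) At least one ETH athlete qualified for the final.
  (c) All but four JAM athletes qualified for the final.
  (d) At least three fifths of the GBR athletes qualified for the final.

4

(a) USA: |A| = 7, |A ∩ B| = 6; needs A ⊄ B (|A ∖ B| ≥ 1) — true.
(b) ETH: |A| = 9, |A ∩ B| = 1; needs A ∩ B ≠ ∅ (|A ∩ B| ≥ 1) — true.
(c) JAM: |A| = 7, |A ∩ B| = 3; needs |A ∖ B| = 4 — true.
(d) GBR: |A| = 5, |A ∩ B| = 3; needs |A ∩ B| / |A| ≥ 3/5 — true.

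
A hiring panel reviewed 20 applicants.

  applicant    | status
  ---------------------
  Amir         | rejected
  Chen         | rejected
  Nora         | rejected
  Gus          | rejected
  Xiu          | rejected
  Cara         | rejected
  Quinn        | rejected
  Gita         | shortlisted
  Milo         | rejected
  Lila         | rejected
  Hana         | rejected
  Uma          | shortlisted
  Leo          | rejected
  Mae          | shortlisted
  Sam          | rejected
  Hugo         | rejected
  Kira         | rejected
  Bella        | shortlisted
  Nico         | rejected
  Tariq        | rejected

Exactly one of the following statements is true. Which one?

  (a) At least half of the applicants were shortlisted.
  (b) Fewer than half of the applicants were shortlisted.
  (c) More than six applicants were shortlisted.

|A| = 20, |A ∩ B| = 4, |A ∖ B| = 16.
(a) requires |A ∩ B| ≥ |A ∖ B|: false.
(b) requires |A ∩ B| < |A ∖ B|: true.
(c) requires |A ∩ B| > 6: false.

(b)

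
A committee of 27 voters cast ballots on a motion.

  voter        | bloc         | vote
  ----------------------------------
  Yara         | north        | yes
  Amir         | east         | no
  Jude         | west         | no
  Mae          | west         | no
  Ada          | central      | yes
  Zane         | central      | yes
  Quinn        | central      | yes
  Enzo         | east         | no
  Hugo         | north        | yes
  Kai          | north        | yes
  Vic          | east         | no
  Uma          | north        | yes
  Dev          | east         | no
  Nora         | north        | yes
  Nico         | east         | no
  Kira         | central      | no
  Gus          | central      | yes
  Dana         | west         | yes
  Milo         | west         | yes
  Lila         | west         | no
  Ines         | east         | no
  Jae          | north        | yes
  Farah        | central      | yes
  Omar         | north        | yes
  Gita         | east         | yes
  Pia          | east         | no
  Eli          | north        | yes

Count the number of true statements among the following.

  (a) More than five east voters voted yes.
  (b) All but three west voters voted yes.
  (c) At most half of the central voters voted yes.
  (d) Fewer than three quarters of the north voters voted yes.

1

(a) east: |A| = 8, |A ∩ B| = 1; needs |A ∩ B| > 5 — false.
(b) west: |A| = 5, |A ∩ B| = 2; needs |A ∖ B| = 3 — true.
(c) central: |A| = 6, |A ∩ B| = 5; needs |A ∩ B| ≤ |A ∖ B| — false.
(d) north: |A| = 8, |A ∩ B| = 8; needs |A ∩ B| / |A| < 3/4 — false.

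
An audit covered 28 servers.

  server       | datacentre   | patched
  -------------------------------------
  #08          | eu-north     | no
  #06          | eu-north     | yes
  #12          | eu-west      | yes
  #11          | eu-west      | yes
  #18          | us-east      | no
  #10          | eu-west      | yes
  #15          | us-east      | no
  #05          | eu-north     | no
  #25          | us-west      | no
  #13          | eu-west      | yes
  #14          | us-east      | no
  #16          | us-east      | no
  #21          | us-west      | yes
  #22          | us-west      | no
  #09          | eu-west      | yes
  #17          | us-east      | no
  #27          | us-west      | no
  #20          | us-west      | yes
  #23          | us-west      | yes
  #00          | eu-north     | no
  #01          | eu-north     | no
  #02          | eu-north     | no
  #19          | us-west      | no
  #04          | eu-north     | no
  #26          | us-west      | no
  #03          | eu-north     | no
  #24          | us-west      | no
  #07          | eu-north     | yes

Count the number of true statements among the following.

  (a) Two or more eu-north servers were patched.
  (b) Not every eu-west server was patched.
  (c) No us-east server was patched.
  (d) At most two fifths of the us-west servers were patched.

(a) eu-north: |A| = 9, |A ∩ B| = 2; needs |A ∩ B| ≥ 2 — true.
(b) eu-west: |A| = 5, |A ∩ B| = 5; needs A ⊄ B (|A ∖ B| ≥ 1) — false.
(c) us-east: |A| = 5, |A ∩ B| = 0; needs A ∩ B = ∅ (|A ∩ B| = 0) — true.
(d) us-west: |A| = 9, |A ∩ B| = 3; needs |A ∩ B| / |A| ≤ 2/5 — true.

3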